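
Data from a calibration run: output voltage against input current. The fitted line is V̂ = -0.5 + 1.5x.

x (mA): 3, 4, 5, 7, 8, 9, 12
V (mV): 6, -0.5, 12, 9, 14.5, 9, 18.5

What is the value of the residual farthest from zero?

x=3: V̂ = -0.5 + 1.5·3 = 4; r = 6 − 4 = 2
x=4: V̂ = -0.5 + 1.5·4 = 5.5; r = -0.5 − 5.5 = -6
x=5: V̂ = -0.5 + 1.5·5 = 7; r = 12 − 7 = 5
x=7: V̂ = -0.5 + 1.5·7 = 10; r = 9 − 10 = -1
x=8: V̂ = -0.5 + 1.5·8 = 11.5; r = 14.5 − 11.5 = 3
x=9: V̂ = -0.5 + 1.5·9 = 13; r = 9 − 13 = -4
x=12: V̂ = -0.5 + 1.5·12 = 17.5; r = 18.5 − 17.5 = 1
Largest |r| is 6 at x = 4, residual -6.

r = -6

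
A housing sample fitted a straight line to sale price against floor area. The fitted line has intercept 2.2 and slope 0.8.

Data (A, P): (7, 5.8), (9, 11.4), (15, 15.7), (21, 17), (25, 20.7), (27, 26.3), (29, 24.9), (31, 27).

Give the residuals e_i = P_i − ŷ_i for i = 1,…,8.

A=7: ŷ = 2.2 + 0.8·7 = 7.8; e = 5.8 − 7.8 = -2
A=9: ŷ = 2.2 + 0.8·9 = 9.4; e = 11.4 − 9.4 = 2
A=15: ŷ = 2.2 + 0.8·15 = 14.2; e = 15.7 − 14.2 = 1.5
A=21: ŷ = 2.2 + 0.8·21 = 19; e = 17 − 19 = -2
A=25: ŷ = 2.2 + 0.8·25 = 22.2; e = 20.7 − 22.2 = -1.5
A=27: ŷ = 2.2 + 0.8·27 = 23.8; e = 26.3 − 23.8 = 2.5
A=29: ŷ = 2.2 + 0.8·29 = 25.4; e = 24.9 − 25.4 = -0.5
A=31: ŷ = 2.2 + 0.8·31 = 27; e = 27 − 27 = 0

-2, 2, 1.5, -2, -1.5, 2.5, -0.5, 0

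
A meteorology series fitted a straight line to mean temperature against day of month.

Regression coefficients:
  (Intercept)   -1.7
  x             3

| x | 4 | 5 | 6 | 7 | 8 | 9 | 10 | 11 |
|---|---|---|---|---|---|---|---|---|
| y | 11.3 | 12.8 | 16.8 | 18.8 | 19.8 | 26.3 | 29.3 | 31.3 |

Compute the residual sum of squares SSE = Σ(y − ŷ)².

SSE = 10

x=4: ŷ = -1.7 + 3·4 = 10.3; r = 11.3 − 10.3 = 1
x=5: ŷ = -1.7 + 3·5 = 13.3; r = 12.8 − 13.3 = -0.5
x=6: ŷ = -1.7 + 3·6 = 16.3; r = 16.8 − 16.3 = 0.5
x=7: ŷ = -1.7 + 3·7 = 19.3; r = 18.8 − 19.3 = -0.5
x=8: ŷ = -1.7 + 3·8 = 22.3; r = 19.8 − 22.3 = -2.5
x=9: ŷ = -1.7 + 3·9 = 25.3; r = 26.3 − 25.3 = 1
x=10: ŷ = -1.7 + 3·10 = 28.3; r = 29.3 − 28.3 = 1
x=11: ŷ = -1.7 + 3·11 = 31.3; r = 31.3 − 31.3 = 0
SSE = 1 + 0.25 + 0.25 + 0.25 + 6.25 + 1 + 1 + 0 = 10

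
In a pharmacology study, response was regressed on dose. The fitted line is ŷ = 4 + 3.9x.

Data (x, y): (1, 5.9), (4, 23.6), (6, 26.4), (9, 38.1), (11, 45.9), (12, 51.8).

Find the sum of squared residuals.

x=1: ŷ = 4 + 3.9·1 = 7.9; r = 5.9 − 7.9 = -2
x=4: ŷ = 4 + 3.9·4 = 19.6; r = 23.6 − 19.6 = 4
x=6: ŷ = 4 + 3.9·6 = 27.4; r = 26.4 − 27.4 = -1
x=9: ŷ = 4 + 3.9·9 = 39.1; r = 38.1 − 39.1 = -1
x=11: ŷ = 4 + 3.9·11 = 46.9; r = 45.9 − 46.9 = -1
x=12: ŷ = 4 + 3.9·12 = 50.8; r = 51.8 − 50.8 = 1
SSE = 4 + 16 + 1 + 1 + 1 + 1 = 24

SSE = 24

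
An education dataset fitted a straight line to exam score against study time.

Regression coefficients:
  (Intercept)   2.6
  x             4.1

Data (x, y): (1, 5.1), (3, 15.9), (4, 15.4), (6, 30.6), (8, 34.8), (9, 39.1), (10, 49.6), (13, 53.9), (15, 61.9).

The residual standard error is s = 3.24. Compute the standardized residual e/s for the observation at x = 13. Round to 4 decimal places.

-0.6173

ŷ = 2.6 + 4.1·13 = 55.9
e = 53.9 − 55.9 = -2
e/s = -2 / 3.24 = -0.6173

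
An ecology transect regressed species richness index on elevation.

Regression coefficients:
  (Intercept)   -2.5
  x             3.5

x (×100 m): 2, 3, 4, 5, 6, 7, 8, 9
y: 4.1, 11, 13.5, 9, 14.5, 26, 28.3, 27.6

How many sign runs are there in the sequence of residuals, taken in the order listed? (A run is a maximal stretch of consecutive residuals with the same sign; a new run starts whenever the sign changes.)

5 runs

x=2: ŷ = -2.5 + 3.5·2 = 4.5; e = 4.1 − 4.5 = -0.4
x=3: ŷ = -2.5 + 3.5·3 = 8; e = 11 − 8 = 3
x=4: ŷ = -2.5 + 3.5·4 = 11.5; e = 13.5 − 11.5 = 2
x=5: ŷ = -2.5 + 3.5·5 = 15; e = 9 − 15 = -6
x=6: ŷ = -2.5 + 3.5·6 = 18.5; e = 14.5 − 18.5 = -4
x=7: ŷ = -2.5 + 3.5·7 = 22; e = 26 − 22 = 4
x=8: ŷ = -2.5 + 3.5·8 = 25.5; e = 28.3 − 25.5 = 2.8
x=9: ŷ = -2.5 + 3.5·9 = 29; e = 27.6 − 29 = -1.4
Signs: − + + − − + + −
Runs: −×1, +×2, −×2, +×2, −×1 → 5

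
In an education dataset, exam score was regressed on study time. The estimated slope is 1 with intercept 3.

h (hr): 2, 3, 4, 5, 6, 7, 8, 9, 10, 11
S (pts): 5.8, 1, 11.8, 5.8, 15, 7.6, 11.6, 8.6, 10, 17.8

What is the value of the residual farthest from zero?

h=2: Ŝ = 3 + 2 = 5; e = 5.8 − 5 = 0.8
h=3: Ŝ = 3 + 3 = 6; e = 1 − 6 = -5
h=4: Ŝ = 3 + 4 = 7; e = 11.8 − 7 = 4.8
h=5: Ŝ = 3 + 5 = 8; e = 5.8 − 8 = -2.2
h=6: Ŝ = 3 + 6 = 9; e = 15 − 9 = 6
h=7: Ŝ = 3 + 7 = 10; e = 7.6 − 10 = -2.4
h=8: Ŝ = 3 + 8 = 11; e = 11.6 − 11 = 0.6
h=9: Ŝ = 3 + 9 = 12; e = 8.6 − 12 = -3.4
h=10: Ŝ = 3 + 10 = 13; e = 10 − 13 = -3
h=11: Ŝ = 3 + 11 = 14; e = 17.8 − 14 = 3.8
Largest |e| is 6 at h = 6, residual 6.

e = 6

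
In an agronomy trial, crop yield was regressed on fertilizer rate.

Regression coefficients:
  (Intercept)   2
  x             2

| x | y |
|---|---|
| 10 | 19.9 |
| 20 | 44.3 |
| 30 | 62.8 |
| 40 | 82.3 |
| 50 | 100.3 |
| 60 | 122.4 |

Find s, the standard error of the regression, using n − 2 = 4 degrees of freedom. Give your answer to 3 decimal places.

x=10: ŷ = 2 + 2·10 = 22; r = 19.9 − 22 = -2.1
x=20: ŷ = 2 + 2·20 = 42; r = 44.3 − 42 = 2.3
x=30: ŷ = 2 + 2·30 = 62; r = 62.8 − 62 = 0.8
x=40: ŷ = 2 + 2·40 = 82; r = 82.3 − 82 = 0.3
x=50: ŷ = 2 + 2·50 = 102; r = 100.3 − 102 = -1.7
x=60: ŷ = 2 + 2·60 = 122; r = 122.4 − 122 = 0.4
SSE = 4.41 + 5.29 + 0.64 + 0.09 + 2.89 + 0.16 = 13.48
s = √(13.48/4) = √3.37 ≈ 1.836

s = 1.836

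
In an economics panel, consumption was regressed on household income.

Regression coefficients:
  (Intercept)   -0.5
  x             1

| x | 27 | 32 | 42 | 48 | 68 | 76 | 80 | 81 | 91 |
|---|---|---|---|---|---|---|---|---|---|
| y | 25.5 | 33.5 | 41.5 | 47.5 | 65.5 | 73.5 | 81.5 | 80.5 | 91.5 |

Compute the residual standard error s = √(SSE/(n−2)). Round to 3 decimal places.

s = 1.604

x=27: ŷ = -0.5 + 27 = 26.5; e = 25.5 − 26.5 = -1
x=32: ŷ = -0.5 + 32 = 31.5; e = 33.5 − 31.5 = 2
x=42: ŷ = -0.5 + 42 = 41.5; e = 41.5 − 41.5 = 0
x=48: ŷ = -0.5 + 48 = 47.5; e = 47.5 − 47.5 = 0
x=68: ŷ = -0.5 + 68 = 67.5; e = 65.5 − 67.5 = -2
x=76: ŷ = -0.5 + 76 = 75.5; e = 73.5 − 75.5 = -2
x=80: ŷ = -0.5 + 80 = 79.5; e = 81.5 − 79.5 = 2
x=81: ŷ = -0.5 + 81 = 80.5; e = 80.5 − 80.5 = 0
x=91: ŷ = -0.5 + 91 = 90.5; e = 91.5 − 90.5 = 1
SSE = 1 + 4 + 0 + 0 + 4 + 4 + 4 + 0 + 1 = 18
s = √(18/7) = √2.57143 ≈ 1.604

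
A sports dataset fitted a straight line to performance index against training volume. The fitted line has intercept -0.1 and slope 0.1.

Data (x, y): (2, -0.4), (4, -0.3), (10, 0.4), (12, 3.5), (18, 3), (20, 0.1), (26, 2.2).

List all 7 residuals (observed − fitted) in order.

x=2: ŷ = -0.1 + 0.1·2 = 0.1; e = -0.4 − 0.1 = -0.5
x=4: ŷ = -0.1 + 0.1·4 = 0.3; e = -0.3 − 0.3 = -0.6
x=10: ŷ = -0.1 + 0.1·10 = 0.9; e = 0.4 − 0.9 = -0.5
x=12: ŷ = -0.1 + 0.1·12 = 1.1; e = 3.5 − 1.1 = 2.4
x=18: ŷ = -0.1 + 0.1·18 = 1.7; e = 3 − 1.7 = 1.3
x=20: ŷ = -0.1 + 0.1·20 = 1.9; e = 0.1 − 1.9 = -1.8
x=26: ŷ = -0.1 + 0.1·26 = 2.5; e = 2.2 − 2.5 = -0.3

-0.5, -0.6, -0.5, 2.4, 1.3, -1.8, -0.3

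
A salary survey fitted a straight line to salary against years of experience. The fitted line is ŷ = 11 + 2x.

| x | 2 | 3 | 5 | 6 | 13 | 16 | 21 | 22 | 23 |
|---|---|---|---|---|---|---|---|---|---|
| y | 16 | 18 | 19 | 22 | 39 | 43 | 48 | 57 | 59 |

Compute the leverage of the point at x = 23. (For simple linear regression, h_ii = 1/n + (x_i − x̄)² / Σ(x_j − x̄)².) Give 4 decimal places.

x̄ = (2 + 3 + 5 + 6 + 13 + 16 + 21 + 22 + 23)/9 = 12.3333
Σ(x − x̄)² = 106.778 + 87.1111 + 53.7778 + 40.1111 + 0.444444 + 13.4444 + 75.1111 + 93.4444 + 113.778 = 584
h = 1/9 + (10.6667)²/584 = 0.111111 + 0.194825 = 0.3059

h = 0.3059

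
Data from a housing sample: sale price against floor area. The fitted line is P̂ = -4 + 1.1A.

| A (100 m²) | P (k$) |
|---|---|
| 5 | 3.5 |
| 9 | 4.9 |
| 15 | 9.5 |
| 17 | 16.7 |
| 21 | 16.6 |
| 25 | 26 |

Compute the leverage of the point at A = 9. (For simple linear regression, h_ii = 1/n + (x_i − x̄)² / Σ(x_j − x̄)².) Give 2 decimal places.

Ā = (5 + 9 + 15 + 17 + 21 + 25)/6 = 15.3333
Σ(A − Ā)² = 106.778 + 40.1111 + 0.111111 + 2.77778 + 32.1111 + 93.4444 = 275.333
h = 1/6 + (-6.33333)²/275.333 = 0.166667 + 0.145682 = 0.31

h = 0.31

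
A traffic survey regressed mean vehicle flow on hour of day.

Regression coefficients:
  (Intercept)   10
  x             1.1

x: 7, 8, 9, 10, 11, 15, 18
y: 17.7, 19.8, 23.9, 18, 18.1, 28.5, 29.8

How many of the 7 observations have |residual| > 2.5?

3

x=7: ŷ = 10 + 1.1·7 = 17.7; r = 17.7 − 17.7 = 0
x=8: ŷ = 10 + 1.1·8 = 18.8; r = 19.8 − 18.8 = 1
x=9: ŷ = 10 + 1.1·9 = 19.9; r = 23.9 − 19.9 = 4
x=10: ŷ = 10 + 1.1·10 = 21; r = 18 − 21 = -3
x=11: ŷ = 10 + 1.1·11 = 22.1; r = 18.1 − 22.1 = -4
x=15: ŷ = 10 + 1.1·15 = 26.5; r = 28.5 − 26.5 = 2
x=18: ŷ = 10 + 1.1·18 = 29.8; r = 29.8 − 29.8 = 0
|r| > 2.5: x=9 (|r|=4), x=10 (|r|=3), x=11 (|r|=4) → 3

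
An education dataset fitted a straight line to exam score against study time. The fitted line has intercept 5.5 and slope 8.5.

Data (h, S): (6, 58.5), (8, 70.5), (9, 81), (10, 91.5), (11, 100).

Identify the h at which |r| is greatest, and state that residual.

h=6: Ŝ = 5.5 + 8.5·6 = 56.5; r = 58.5 − 56.5 = 2
h=8: Ŝ = 5.5 + 8.5·8 = 73.5; r = 70.5 − 73.5 = -3
h=9: Ŝ = 5.5 + 8.5·9 = 82; r = 81 − 82 = -1
h=10: Ŝ = 5.5 + 8.5·10 = 90.5; r = 91.5 − 90.5 = 1
h=11: Ŝ = 5.5 + 8.5·11 = 99; r = 100 − 99 = 1
Largest |r| is 3 at h = 8, residual -3.

h = 8, r = -3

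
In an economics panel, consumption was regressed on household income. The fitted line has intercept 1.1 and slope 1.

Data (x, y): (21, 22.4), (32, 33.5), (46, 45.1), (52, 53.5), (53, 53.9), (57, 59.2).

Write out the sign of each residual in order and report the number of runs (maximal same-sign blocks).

x=21: ŷ = 1.1 + 21 = 22.1; e = 22.4 − 22.1 = 0.3
x=32: ŷ = 1.1 + 32 = 33.1; e = 33.5 − 33.1 = 0.4
x=46: ŷ = 1.1 + 46 = 47.1; e = 45.1 − 47.1 = -2
x=52: ŷ = 1.1 + 52 = 53.1; e = 53.5 − 53.1 = 0.4
x=53: ŷ = 1.1 + 53 = 54.1; e = 53.9 − 54.1 = -0.2
x=57: ŷ = 1.1 + 57 = 58.1; e = 59.2 − 58.1 = 1.1
Signs: + + − + − +
Runs: +×2, −×1, +×1, −×1, +×1 → 5

5 runs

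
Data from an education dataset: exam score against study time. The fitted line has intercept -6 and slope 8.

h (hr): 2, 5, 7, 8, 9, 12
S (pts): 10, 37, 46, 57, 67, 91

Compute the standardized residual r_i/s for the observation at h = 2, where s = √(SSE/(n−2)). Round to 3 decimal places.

0.000

h=2: Ŝ = -6 + 8·2 = 10; r = 10 − 10 = 0
h=5: Ŝ = -6 + 8·5 = 34; r = 37 − 34 = 3
h=7: Ŝ = -6 + 8·7 = 50; r = 46 − 50 = -4
h=8: Ŝ = -6 + 8·8 = 58; r = 57 − 58 = -1
h=9: Ŝ = -6 + 8·9 = 66; r = 67 − 66 = 1
h=12: Ŝ = -6 + 8·12 = 90; r = 91 − 90 = 1
SSE = 0 + 9 + 16 + 1 + 1 + 1 = 28
s = √(28/4) = 2.64575
r/s = 0 / 2.64575 = 0.000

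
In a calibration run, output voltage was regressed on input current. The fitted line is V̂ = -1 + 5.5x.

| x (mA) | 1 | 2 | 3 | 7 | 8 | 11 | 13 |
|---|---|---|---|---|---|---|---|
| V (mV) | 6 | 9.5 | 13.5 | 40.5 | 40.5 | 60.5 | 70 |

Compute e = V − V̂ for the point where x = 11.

e = 1

V̂ = -1 + 5.5·11 = 59.5
e = 60.5 − 59.5 = 1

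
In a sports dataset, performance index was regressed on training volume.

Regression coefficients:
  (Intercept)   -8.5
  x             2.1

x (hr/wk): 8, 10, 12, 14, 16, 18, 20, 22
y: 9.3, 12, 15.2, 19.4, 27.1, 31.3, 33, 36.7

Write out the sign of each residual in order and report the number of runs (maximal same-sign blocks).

4 runs

x=8: ŷ = -8.5 + 2.1·8 = 8.3; e = 9.3 − 8.3 = 1
x=10: ŷ = -8.5 + 2.1·10 = 12.5; e = 12 − 12.5 = -0.5
x=12: ŷ = -8.5 + 2.1·12 = 16.7; e = 15.2 − 16.7 = -1.5
x=14: ŷ = -8.5 + 2.1·14 = 20.9; e = 19.4 − 20.9 = -1.5
x=16: ŷ = -8.5 + 2.1·16 = 25.1; e = 27.1 − 25.1 = 2
x=18: ŷ = -8.5 + 2.1·18 = 29.3; e = 31.3 − 29.3 = 2
x=20: ŷ = -8.5 + 2.1·20 = 33.5; e = 33 − 33.5 = -0.5
x=22: ŷ = -8.5 + 2.1·22 = 37.7; e = 36.7 − 37.7 = -1
Signs: + − − − + + − −
Runs: +×1, −×3, +×2, −×2 → 4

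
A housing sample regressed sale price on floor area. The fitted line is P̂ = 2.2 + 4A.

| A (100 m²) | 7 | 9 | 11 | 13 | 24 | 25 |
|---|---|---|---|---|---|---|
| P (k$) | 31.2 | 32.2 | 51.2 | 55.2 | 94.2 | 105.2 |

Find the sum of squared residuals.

A=7: P̂ = 2.2 + 4·7 = 30.2; e = 31.2 − 30.2 = 1
A=9: P̂ = 2.2 + 4·9 = 38.2; e = 32.2 − 38.2 = -6
A=11: P̂ = 2.2 + 4·11 = 46.2; e = 51.2 − 46.2 = 5
A=13: P̂ = 2.2 + 4·13 = 54.2; e = 55.2 − 54.2 = 1
A=24: P̂ = 2.2 + 4·24 = 98.2; e = 94.2 − 98.2 = -4
A=25: P̂ = 2.2 + 4·25 = 102.2; e = 105.2 − 102.2 = 3
SSE = 1 + 36 + 25 + 1 + 16 + 9 = 88

SSE = 88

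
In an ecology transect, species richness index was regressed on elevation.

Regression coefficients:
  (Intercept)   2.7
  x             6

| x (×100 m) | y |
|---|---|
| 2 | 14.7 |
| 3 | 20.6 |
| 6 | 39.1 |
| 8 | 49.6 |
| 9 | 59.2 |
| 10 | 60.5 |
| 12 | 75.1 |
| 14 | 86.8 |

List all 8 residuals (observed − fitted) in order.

x=2: ŷ = 2.7 + 6·2 = 14.7; r = 14.7 − 14.7 = 0
x=3: ŷ = 2.7 + 6·3 = 20.7; r = 20.6 − 20.7 = -0.1
x=6: ŷ = 2.7 + 6·6 = 38.7; r = 39.1 − 38.7 = 0.4
x=8: ŷ = 2.7 + 6·8 = 50.7; r = 49.6 − 50.7 = -1.1
x=9: ŷ = 2.7 + 6·9 = 56.7; r = 59.2 − 56.7 = 2.5
x=10: ŷ = 2.7 + 6·10 = 62.7; r = 60.5 − 62.7 = -2.2
x=12: ŷ = 2.7 + 6·12 = 74.7; r = 75.1 − 74.7 = 0.4
x=14: ŷ = 2.7 + 6·14 = 86.7; r = 86.8 − 86.7 = 0.1

0, -0.1, 0.4, -1.1, 2.5, -2.2, 0.4, 0.1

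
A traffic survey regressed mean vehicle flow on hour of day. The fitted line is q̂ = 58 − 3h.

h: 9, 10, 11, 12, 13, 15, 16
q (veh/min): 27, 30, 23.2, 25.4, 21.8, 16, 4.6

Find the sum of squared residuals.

h=9: q̂ = 58 − 3·9 = 31; r = 27 − 31 = -4
h=10: q̂ = 58 − 3·10 = 28; r = 30 − 28 = 2
h=11: q̂ = 58 − 3·11 = 25; r = 23.2 − 25 = -1.8
h=12: q̂ = 58 − 3·12 = 22; r = 25.4 − 22 = 3.4
h=13: q̂ = 58 − 3·13 = 19; r = 21.8 − 19 = 2.8
h=15: q̂ = 58 − 3·15 = 13; r = 16 − 13 = 3
h=16: q̂ = 58 − 3·16 = 10; r = 4.6 − 10 = -5.4
SSE = 16 + 4 + 3.24 + 11.56 + 7.84 + 9 + 29.16 = 80.8

SSE = 80.8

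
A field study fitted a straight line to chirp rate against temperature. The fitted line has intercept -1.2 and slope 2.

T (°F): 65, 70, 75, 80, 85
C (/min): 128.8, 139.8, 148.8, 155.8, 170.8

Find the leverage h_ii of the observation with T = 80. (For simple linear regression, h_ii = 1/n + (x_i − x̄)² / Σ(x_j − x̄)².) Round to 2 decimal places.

T̄ = (65 + 70 + 75 + 80 + 85)/5 = 75
Σ(T − T̄)² = 100 + 25 + 0 + 25 + 100 = 250
h = 1/5 + (5)²/250 = 0.2 + 0.1 = 0.30

h = 0.30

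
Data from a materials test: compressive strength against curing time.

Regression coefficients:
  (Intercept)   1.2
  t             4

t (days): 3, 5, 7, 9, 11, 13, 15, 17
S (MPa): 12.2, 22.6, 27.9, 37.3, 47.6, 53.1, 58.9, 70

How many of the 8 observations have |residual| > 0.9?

5

t=3: Ŝ = 1.2 + 4·3 = 13.2; e = 12.2 − 13.2 = -1
t=5: Ŝ = 1.2 + 4·5 = 21.2; e = 22.6 − 21.2 = 1.4
t=7: Ŝ = 1.2 + 4·7 = 29.2; e = 27.9 − 29.2 = -1.3
t=9: Ŝ = 1.2 + 4·9 = 37.2; e = 37.3 − 37.2 = 0.1
t=11: Ŝ = 1.2 + 4·11 = 45.2; e = 47.6 − 45.2 = 2.4
t=13: Ŝ = 1.2 + 4·13 = 53.2; e = 53.1 − 53.2 = -0.1
t=15: Ŝ = 1.2 + 4·15 = 61.2; e = 58.9 − 61.2 = -2.3
t=17: Ŝ = 1.2 + 4·17 = 69.2; e = 70 − 69.2 = 0.8
|e| > 0.9: t=3 (|e|=1), t=5 (|e|=1.4), t=7 (|e|=1.3), t=11 (|e|=2.4), t=15 (|e|=2.3) → 5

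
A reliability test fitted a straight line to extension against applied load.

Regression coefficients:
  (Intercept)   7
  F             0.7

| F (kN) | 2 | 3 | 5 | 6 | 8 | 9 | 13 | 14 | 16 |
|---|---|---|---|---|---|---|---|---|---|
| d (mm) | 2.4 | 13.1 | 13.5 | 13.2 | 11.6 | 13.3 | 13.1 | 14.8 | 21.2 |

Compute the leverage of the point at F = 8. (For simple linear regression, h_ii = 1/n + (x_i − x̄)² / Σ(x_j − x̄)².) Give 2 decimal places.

F̄ = (2 + 3 + 5 + 6 + 8 + 9 + 13 + 14 + 16)/9 = 8.44444
Σ(F − F̄)² = 41.5309 + 29.642 + 11.8642 + 5.97531 + 0.197531 + 0.308642 + 20.7531 + 30.8642 + 57.0864 = 198.222
h = 1/9 + (-0.444444)²/198.222 = 0.111111 + 0.000996512 = 0.11

h = 0.11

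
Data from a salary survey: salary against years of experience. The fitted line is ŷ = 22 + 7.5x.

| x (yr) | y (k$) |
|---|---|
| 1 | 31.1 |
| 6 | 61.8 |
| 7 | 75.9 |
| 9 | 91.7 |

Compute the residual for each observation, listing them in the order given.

1.6, -5.2, 1.4, 2.2

x=1: ŷ = 22 + 7.5·1 = 29.5; e = 31.1 − 29.5 = 1.6
x=6: ŷ = 22 + 7.5·6 = 67; e = 61.8 − 67 = -5.2
x=7: ŷ = 22 + 7.5·7 = 74.5; e = 75.9 − 74.5 = 1.4
x=9: ŷ = 22 + 7.5·9 = 89.5; e = 91.7 − 89.5 = 2.2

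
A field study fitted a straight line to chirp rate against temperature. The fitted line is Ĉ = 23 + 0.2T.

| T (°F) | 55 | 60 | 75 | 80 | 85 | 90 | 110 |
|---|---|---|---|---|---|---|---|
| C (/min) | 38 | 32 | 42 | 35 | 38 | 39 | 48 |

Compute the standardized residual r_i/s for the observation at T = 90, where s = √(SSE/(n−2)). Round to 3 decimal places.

-0.520

T=55: Ĉ = 23 + 0.2·55 = 34; r = 38 − 34 = 4
T=60: Ĉ = 23 + 0.2·60 = 35; r = 32 − 35 = -3
T=75: Ĉ = 23 + 0.2·75 = 38; r = 42 − 38 = 4
T=80: Ĉ = 23 + 0.2·80 = 39; r = 35 − 39 = -4
T=85: Ĉ = 23 + 0.2·85 = 40; r = 38 − 40 = -2
T=90: Ĉ = 23 + 0.2·90 = 41; r = 39 − 41 = -2
T=110: Ĉ = 23 + 0.2·110 = 45; r = 48 − 45 = 3
SSE = 16 + 9 + 16 + 16 + 4 + 4 + 9 = 74
s = √(74/5) = 3.84708
r/s = -2 / 3.84708 = -0.520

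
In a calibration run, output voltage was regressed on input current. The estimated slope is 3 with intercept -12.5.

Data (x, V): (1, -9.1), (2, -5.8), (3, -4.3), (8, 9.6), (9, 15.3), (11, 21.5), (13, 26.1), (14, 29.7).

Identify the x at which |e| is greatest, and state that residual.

x=1: V̂ = -12.5 + 3·1 = -9.5; e = -9.1 − (-9.5) = 0.4
x=2: V̂ = -12.5 + 3·2 = -6.5; e = -5.8 − (-6.5) = 0.7
x=3: V̂ = -12.5 + 3·3 = -3.5; e = -4.3 − (-3.5) = -0.8
x=8: V̂ = -12.5 + 3·8 = 11.5; e = 9.6 − 11.5 = -1.9
x=9: V̂ = -12.5 + 3·9 = 14.5; e = 15.3 − 14.5 = 0.8
x=11: V̂ = -12.5 + 3·11 = 20.5; e = 21.5 − 20.5 = 1
x=13: V̂ = -12.5 + 3·13 = 26.5; e = 26.1 − 26.5 = -0.4
x=14: V̂ = -12.5 + 3·14 = 29.5; e = 29.7 − 29.5 = 0.2
Largest |e| is 1.9 at x = 8, residual -1.9.

x = 8, e = -1.9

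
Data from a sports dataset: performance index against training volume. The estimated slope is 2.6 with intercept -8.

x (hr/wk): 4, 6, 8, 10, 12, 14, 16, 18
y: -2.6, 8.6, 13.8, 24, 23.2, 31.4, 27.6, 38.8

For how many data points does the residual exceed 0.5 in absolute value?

6

x=4: ŷ = -8 + 2.6·4 = 2.4; e = -2.6 − 2.4 = -5
x=6: ŷ = -8 + 2.6·6 = 7.6; e = 8.6 − 7.6 = 1
x=8: ŷ = -8 + 2.6·8 = 12.8; e = 13.8 − 12.8 = 1
x=10: ŷ = -8 + 2.6·10 = 18; e = 24 − 18 = 6
x=12: ŷ = -8 + 2.6·12 = 23.2; e = 23.2 − 23.2 = 0
x=14: ŷ = -8 + 2.6·14 = 28.4; e = 31.4 − 28.4 = 3
x=16: ŷ = -8 + 2.6·16 = 33.6; e = 27.6 − 33.6 = -6
x=18: ŷ = -8 + 2.6·18 = 38.8; e = 38.8 − 38.8 = 0
|e| > 0.5: x=4 (|e|=5), x=6 (|e|=1), x=8 (|e|=1), x=10 (|e|=6), x=14 (|e|=3), x=16 (|e|=6) → 6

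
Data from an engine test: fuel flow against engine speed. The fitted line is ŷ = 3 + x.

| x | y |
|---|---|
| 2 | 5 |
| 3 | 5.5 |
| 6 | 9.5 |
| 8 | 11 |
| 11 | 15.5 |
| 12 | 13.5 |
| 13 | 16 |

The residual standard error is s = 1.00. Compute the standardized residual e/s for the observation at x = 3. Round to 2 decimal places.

ŷ = 3 + 3 = 6
e = 5.5 − 6 = -0.5
e/s = -0.5 / 1.00 = -0.50

-0.50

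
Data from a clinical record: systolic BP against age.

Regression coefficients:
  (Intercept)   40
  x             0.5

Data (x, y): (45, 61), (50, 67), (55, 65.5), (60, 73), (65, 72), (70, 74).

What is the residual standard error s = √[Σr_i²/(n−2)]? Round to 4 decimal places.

x=45: ŷ = 40 + 0.5·45 = 62.5; r = 61 − 62.5 = -1.5
x=50: ŷ = 40 + 0.5·50 = 65; r = 67 − 65 = 2
x=55: ŷ = 40 + 0.5·55 = 67.5; r = 65.5 − 67.5 = -2
x=60: ŷ = 40 + 0.5·60 = 70; r = 73 − 70 = 3
x=65: ŷ = 40 + 0.5·65 = 72.5; r = 72 − 72.5 = -0.5
x=70: ŷ = 40 + 0.5·70 = 75; r = 74 − 75 = -1
SSE = 2.25 + 4 + 4 + 9 + 0.25 + 1 = 20.5
s = √(20.5/4) = √5.125 ≈ 2.2638

s = 2.2638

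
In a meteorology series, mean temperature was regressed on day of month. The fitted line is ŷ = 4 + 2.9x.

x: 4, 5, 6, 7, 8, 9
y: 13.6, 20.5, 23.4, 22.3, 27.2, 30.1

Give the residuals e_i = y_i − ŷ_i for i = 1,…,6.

x=4: ŷ = 4 + 2.9·4 = 15.6; e = 13.6 − 15.6 = -2
x=5: ŷ = 4 + 2.9·5 = 18.5; e = 20.5 − 18.5 = 2
x=6: ŷ = 4 + 2.9·6 = 21.4; e = 23.4 − 21.4 = 2
x=7: ŷ = 4 + 2.9·7 = 24.3; e = 22.3 − 24.3 = -2
x=8: ŷ = 4 + 2.9·8 = 27.2; e = 27.2 − 27.2 = 0
x=9: ŷ = 4 + 2.9·9 = 30.1; e = 30.1 − 30.1 = 0

-2, 2, 2, -2, 0, 0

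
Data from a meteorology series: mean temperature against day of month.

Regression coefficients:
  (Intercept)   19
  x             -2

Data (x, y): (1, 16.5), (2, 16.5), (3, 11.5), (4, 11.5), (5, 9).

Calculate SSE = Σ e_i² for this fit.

SSE = 5

x=1: ŷ = 19 − 2·1 = 17; e = 16.5 − 17 = -0.5
x=2: ŷ = 19 − 2·2 = 15; e = 16.5 − 15 = 1.5
x=3: ŷ = 19 − 2·3 = 13; e = 11.5 − 13 = -1.5
x=4: ŷ = 19 − 2·4 = 11; e = 11.5 − 11 = 0.5
x=5: ŷ = 19 − 2·5 = 9; e = 9 − 9 = 0
SSE = 0.25 + 2.25 + 2.25 + 0.25 + 0 = 5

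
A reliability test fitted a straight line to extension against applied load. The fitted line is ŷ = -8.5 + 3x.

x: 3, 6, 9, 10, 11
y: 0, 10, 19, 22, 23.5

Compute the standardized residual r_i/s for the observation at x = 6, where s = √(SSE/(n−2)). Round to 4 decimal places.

x=3: ŷ = -8.5 + 3·3 = 0.5; r = 0 − 0.5 = -0.5
x=6: ŷ = -8.5 + 3·6 = 9.5; r = 10 − 9.5 = 0.5
x=9: ŷ = -8.5 + 3·9 = 18.5; r = 19 − 18.5 = 0.5
x=10: ŷ = -8.5 + 3·10 = 21.5; r = 22 − 21.5 = 0.5
x=11: ŷ = -8.5 + 3·11 = 24.5; r = 23.5 − 24.5 = -1
SSE = 0.25 + 0.25 + 0.25 + 0.25 + 1 = 2
s = √(2/3) = 0.816497
r/s = 0.5 / 0.816497 = 0.6124

0.6124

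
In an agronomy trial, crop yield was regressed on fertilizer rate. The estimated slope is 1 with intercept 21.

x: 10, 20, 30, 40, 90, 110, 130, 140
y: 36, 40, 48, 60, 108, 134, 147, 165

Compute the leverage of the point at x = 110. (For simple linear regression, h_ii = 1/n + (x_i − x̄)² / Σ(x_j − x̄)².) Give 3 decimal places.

x̄ = (10 + 20 + 30 + 40 + 90 + 110 + 130 + 140)/8 = 71.25
Σ(x − x̄)² = 3751.56 + 2626.56 + 1701.56 + 976.562 + 351.562 + 1501.56 + 3451.56 + 4726.56 = 19087.5
h = 1/8 + (38.75)²/19087.5 = 0.125 + 0.0786673 = 0.204

h = 0.204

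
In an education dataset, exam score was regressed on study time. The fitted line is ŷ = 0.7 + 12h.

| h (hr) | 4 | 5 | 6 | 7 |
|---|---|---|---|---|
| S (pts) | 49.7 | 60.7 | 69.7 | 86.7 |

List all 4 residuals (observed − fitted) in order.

h=4: ŷ = 0.7 + 12·4 = 48.7; e = 49.7 − 48.7 = 1
h=5: ŷ = 0.7 + 12·5 = 60.7; e = 60.7 − 60.7 = 0
h=6: ŷ = 0.7 + 12·6 = 72.7; e = 69.7 − 72.7 = -3
h=7: ŷ = 0.7 + 12·7 = 84.7; e = 86.7 − 84.7 = 2

1, 0, -3, 2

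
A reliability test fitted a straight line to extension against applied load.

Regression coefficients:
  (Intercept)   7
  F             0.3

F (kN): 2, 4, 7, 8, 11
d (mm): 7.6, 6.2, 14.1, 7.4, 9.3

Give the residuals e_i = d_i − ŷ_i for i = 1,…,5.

0, -2, 5, -2, -1

F=2: ŷ = 7 + 0.3·2 = 7.6; e = 7.6 − 7.6 = 0
F=4: ŷ = 7 + 0.3·4 = 8.2; e = 6.2 − 8.2 = -2
F=7: ŷ = 7 + 0.3·7 = 9.1; e = 14.1 − 9.1 = 5
F=8: ŷ = 7 + 0.3·8 = 9.4; e = 7.4 − 9.4 = -2
F=11: ŷ = 7 + 0.3·11 = 10.3; e = 9.3 − 10.3 = -1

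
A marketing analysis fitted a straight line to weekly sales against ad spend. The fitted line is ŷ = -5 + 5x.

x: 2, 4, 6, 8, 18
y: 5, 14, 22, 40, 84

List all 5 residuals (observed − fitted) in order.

0, -1, -3, 5, -1

x=2: ŷ = -5 + 5·2 = 5; r = 5 − 5 = 0
x=4: ŷ = -5 + 5·4 = 15; r = 14 − 15 = -1
x=6: ŷ = -5 + 5·6 = 25; r = 22 − 25 = -3
x=8: ŷ = -5 + 5·8 = 35; r = 40 − 35 = 5
x=18: ŷ = -5 + 5·18 = 85; r = 84 − 85 = -1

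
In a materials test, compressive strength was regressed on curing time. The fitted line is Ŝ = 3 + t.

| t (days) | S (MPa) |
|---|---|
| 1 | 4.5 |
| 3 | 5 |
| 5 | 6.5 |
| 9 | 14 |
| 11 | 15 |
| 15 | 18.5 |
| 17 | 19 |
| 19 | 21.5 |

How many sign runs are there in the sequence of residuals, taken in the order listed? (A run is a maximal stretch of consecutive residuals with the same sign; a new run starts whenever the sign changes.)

4 runs

t=1: Ŝ = 3 + 1 = 4; r = 4.5 − 4 = 0.5
t=3: Ŝ = 3 + 3 = 6; r = 5 − 6 = -1
t=5: Ŝ = 3 + 5 = 8; r = 6.5 − 8 = -1.5
t=9: Ŝ = 3 + 9 = 12; r = 14 − 12 = 2
t=11: Ŝ = 3 + 11 = 14; r = 15 − 14 = 1
t=15: Ŝ = 3 + 15 = 18; r = 18.5 − 18 = 0.5
t=17: Ŝ = 3 + 17 = 20; r = 19 − 20 = -1
t=19: Ŝ = 3 + 19 = 22; r = 21.5 − 22 = -0.5
Signs: + − − + + + − −
Runs: +×1, −×2, +×3, −×2 → 4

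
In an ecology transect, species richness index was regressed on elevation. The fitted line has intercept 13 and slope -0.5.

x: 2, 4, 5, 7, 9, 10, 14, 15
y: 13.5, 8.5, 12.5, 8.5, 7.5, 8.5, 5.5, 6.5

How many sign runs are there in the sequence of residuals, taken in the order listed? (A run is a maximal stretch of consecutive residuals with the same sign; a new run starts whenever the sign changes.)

7 runs

x=2: ŷ = 13 − 0.5·2 = 12; r = 13.5 − 12 = 1.5
x=4: ŷ = 13 − 0.5·4 = 11; r = 8.5 − 11 = -2.5
x=5: ŷ = 13 − 0.5·5 = 10.5; r = 12.5 − 10.5 = 2
x=7: ŷ = 13 − 0.5·7 = 9.5; r = 8.5 − 9.5 = -1
x=9: ŷ = 13 − 0.5·9 = 8.5; r = 7.5 − 8.5 = -1
x=10: ŷ = 13 − 0.5·10 = 8; r = 8.5 − 8 = 0.5
x=14: ŷ = 13 − 0.5·14 = 6; r = 5.5 − 6 = -0.5
x=15: ŷ = 13 − 0.5·15 = 5.5; r = 6.5 − 5.5 = 1
Signs: + − + − − + − +
Runs: +×1, −×1, +×1, −×2, +×1, −×1, +×1 → 7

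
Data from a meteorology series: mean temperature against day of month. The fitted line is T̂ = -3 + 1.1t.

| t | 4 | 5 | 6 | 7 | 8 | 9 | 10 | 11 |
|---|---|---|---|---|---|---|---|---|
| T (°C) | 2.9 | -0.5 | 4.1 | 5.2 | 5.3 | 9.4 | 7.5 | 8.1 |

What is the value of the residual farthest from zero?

t=4: T̂ = -3 + 1.1·4 = 1.4; r = 2.9 − 1.4 = 1.5
t=5: T̂ = -3 + 1.1·5 = 2.5; r = -0.5 − 2.5 = -3
t=6: T̂ = -3 + 1.1·6 = 3.6; r = 4.1 − 3.6 = 0.5
t=7: T̂ = -3 + 1.1·7 = 4.7; r = 5.2 − 4.7 = 0.5
t=8: T̂ = -3 + 1.1·8 = 5.8; r = 5.3 − 5.8 = -0.5
t=9: T̂ = -3 + 1.1·9 = 6.9; r = 9.4 − 6.9 = 2.5
t=10: T̂ = -3 + 1.1·10 = 8; r = 7.5 − 8 = -0.5
t=11: T̂ = -3 + 1.1·11 = 9.1; r = 8.1 − 9.1 = -1
Largest |r| is 3 at t = 5, residual -3.

r = -3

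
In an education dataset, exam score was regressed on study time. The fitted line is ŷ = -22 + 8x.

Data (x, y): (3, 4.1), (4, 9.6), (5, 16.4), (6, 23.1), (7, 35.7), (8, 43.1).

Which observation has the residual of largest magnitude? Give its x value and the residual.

x=3: ŷ = -22 + 8·3 = 2; e = 4.1 − 2 = 2.1
x=4: ŷ = -22 + 8·4 = 10; e = 9.6 − 10 = -0.4
x=5: ŷ = -22 + 8·5 = 18; e = 16.4 − 18 = -1.6
x=6: ŷ = -22 + 8·6 = 26; e = 23.1 − 26 = -2.9
x=7: ŷ = -22 + 8·7 = 34; e = 35.7 − 34 = 1.7
x=8: ŷ = -22 + 8·8 = 42; e = 43.1 − 42 = 1.1
Largest |e| is 2.9 at x = 6, residual -2.9.

x = 6, e = -2.9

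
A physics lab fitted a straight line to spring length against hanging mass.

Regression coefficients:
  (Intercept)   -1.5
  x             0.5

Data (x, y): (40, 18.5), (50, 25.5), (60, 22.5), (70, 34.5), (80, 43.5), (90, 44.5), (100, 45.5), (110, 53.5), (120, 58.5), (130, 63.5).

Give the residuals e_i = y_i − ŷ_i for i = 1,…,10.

x=40: ŷ = -1.5 + 0.5·40 = 18.5; e = 18.5 − 18.5 = 0
x=50: ŷ = -1.5 + 0.5·50 = 23.5; e = 25.5 − 23.5 = 2
x=60: ŷ = -1.5 + 0.5·60 = 28.5; e = 22.5 − 28.5 = -6
x=70: ŷ = -1.5 + 0.5·70 = 33.5; e = 34.5 − 33.5 = 1
x=80: ŷ = -1.5 + 0.5·80 = 38.5; e = 43.5 − 38.5 = 5
x=90: ŷ = -1.5 + 0.5·90 = 43.5; e = 44.5 − 43.5 = 1
x=100: ŷ = -1.5 + 0.5·100 = 48.5; e = 45.5 − 48.5 = -3
x=110: ŷ = -1.5 + 0.5·110 = 53.5; e = 53.5 − 53.5 = 0
x=120: ŷ = -1.5 + 0.5·120 = 58.5; e = 58.5 − 58.5 = 0
x=130: ŷ = -1.5 + 0.5·130 = 63.5; e = 63.5 − 63.5 = 0

0, 2, -6, 1, 5, 1, -3, 0, 0, 0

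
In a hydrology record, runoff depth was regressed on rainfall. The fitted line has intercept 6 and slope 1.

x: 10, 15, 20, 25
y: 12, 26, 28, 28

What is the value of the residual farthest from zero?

x=10: ŷ = 6 + 10 = 16; e = 12 − 16 = -4
x=15: ŷ = 6 + 15 = 21; e = 26 − 21 = 5
x=20: ŷ = 6 + 20 = 26; e = 28 − 26 = 2
x=25: ŷ = 6 + 25 = 31; e = 28 − 31 = -3
Largest |e| is 5 at x = 15, residual 5.

e = 5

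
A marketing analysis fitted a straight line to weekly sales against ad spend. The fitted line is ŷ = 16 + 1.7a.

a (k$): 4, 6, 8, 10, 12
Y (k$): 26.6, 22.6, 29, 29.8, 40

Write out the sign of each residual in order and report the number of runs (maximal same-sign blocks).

3 runs

a=4: ŷ = 16 + 1.7·4 = 22.8; e = 26.6 − 22.8 = 3.8
a=6: ŷ = 16 + 1.7·6 = 26.2; e = 22.6 − 26.2 = -3.6
a=8: ŷ = 16 + 1.7·8 = 29.6; e = 29 − 29.6 = -0.6
a=10: ŷ = 16 + 1.7·10 = 33; e = 29.8 − 33 = -3.2
a=12: ŷ = 16 + 1.7·12 = 36.4; e = 40 − 36.4 = 3.6
Signs: + − − − +
Runs: +×1, −×3, +×1 → 3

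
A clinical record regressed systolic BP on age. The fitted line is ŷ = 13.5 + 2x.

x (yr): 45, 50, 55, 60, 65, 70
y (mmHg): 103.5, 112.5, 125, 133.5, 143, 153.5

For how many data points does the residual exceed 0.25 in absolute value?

x=45: ŷ = 13.5 + 2·45 = 103.5; e = 103.5 − 103.5 = 0
x=50: ŷ = 13.5 + 2·50 = 113.5; e = 112.5 − 113.5 = -1
x=55: ŷ = 13.5 + 2·55 = 123.5; e = 125 − 123.5 = 1.5
x=60: ŷ = 13.5 + 2·60 = 133.5; e = 133.5 − 133.5 = 0
x=65: ŷ = 13.5 + 2·65 = 143.5; e = 143 − 143.5 = -0.5
x=70: ŷ = 13.5 + 2·70 = 153.5; e = 153.5 − 153.5 = 0
|e| > 0.25: x=50 (|e|=1), x=55 (|e|=1.5), x=65 (|e|=0.5) → 3

3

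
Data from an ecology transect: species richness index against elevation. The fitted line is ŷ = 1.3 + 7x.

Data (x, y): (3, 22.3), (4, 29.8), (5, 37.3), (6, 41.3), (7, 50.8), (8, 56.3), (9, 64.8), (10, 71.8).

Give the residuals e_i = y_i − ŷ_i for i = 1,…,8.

0, 0.5, 1, -2, 0.5, -1, 0.5, 0.5

x=3: ŷ = 1.3 + 7·3 = 22.3; e = 22.3 − 22.3 = 0
x=4: ŷ = 1.3 + 7·4 = 29.3; e = 29.8 − 29.3 = 0.5
x=5: ŷ = 1.3 + 7·5 = 36.3; e = 37.3 − 36.3 = 1
x=6: ŷ = 1.3 + 7·6 = 43.3; e = 41.3 − 43.3 = -2
x=7: ŷ = 1.3 + 7·7 = 50.3; e = 50.8 − 50.3 = 0.5
x=8: ŷ = 1.3 + 7·8 = 57.3; e = 56.3 − 57.3 = -1
x=9: ŷ = 1.3 + 7·9 = 64.3; e = 64.8 − 64.3 = 0.5
x=10: ŷ = 1.3 + 7·10 = 71.3; e = 71.8 − 71.3 = 0.5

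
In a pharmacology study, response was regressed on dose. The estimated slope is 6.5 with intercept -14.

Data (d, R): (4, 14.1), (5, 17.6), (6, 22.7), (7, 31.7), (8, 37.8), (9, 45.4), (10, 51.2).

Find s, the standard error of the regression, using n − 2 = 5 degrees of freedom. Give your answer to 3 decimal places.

s = 1.513

d=4: ŷ = -14 + 6.5·4 = 12; e = 14.1 − 12 = 2.1
d=5: ŷ = -14 + 6.5·5 = 18.5; e = 17.6 − 18.5 = -0.9
d=6: ŷ = -14 + 6.5·6 = 25; e = 22.7 − 25 = -2.3
d=7: ŷ = -14 + 6.5·7 = 31.5; e = 31.7 − 31.5 = 0.2
d=8: ŷ = -14 + 6.5·8 = 38; e = 37.8 − 38 = -0.2
d=9: ŷ = -14 + 6.5·9 = 44.5; e = 45.4 − 44.5 = 0.9
d=10: ŷ = -14 + 6.5·10 = 51; e = 51.2 − 51 = 0.2
SSE = 4.41 + 0.81 + 5.29 + 0.04 + 0.04 + 0.81 + 0.04 = 11.44
s = √(11.44/5) = √2.288 ≈ 1.513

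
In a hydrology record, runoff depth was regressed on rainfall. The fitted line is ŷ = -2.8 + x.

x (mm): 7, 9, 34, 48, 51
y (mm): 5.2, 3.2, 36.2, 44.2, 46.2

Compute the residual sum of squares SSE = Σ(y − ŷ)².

x=7: ŷ = -2.8 + 7 = 4.2; e = 5.2 − 4.2 = 1
x=9: ŷ = -2.8 + 9 = 6.2; e = 3.2 − 6.2 = -3
x=34: ŷ = -2.8 + 34 = 31.2; e = 36.2 − 31.2 = 5
x=48: ŷ = -2.8 + 48 = 45.2; e = 44.2 − 45.2 = -1
x=51: ŷ = -2.8 + 51 = 48.2; e = 46.2 − 48.2 = -2
SSE = 1 + 9 + 25 + 1 + 4 = 40

SSE = 40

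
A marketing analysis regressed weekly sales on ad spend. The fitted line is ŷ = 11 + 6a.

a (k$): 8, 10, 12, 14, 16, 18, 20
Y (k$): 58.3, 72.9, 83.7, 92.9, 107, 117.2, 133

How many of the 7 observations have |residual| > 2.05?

1

a=8: ŷ = 11 + 6·8 = 59; r = 58.3 − 59 = -0.7
a=10: ŷ = 11 + 6·10 = 71; r = 72.9 − 71 = 1.9
a=12: ŷ = 11 + 6·12 = 83; r = 83.7 − 83 = 0.7
a=14: ŷ = 11 + 6·14 = 95; r = 92.9 − 95 = -2.1
a=16: ŷ = 11 + 6·16 = 107; r = 107 − 107 = 0
a=18: ŷ = 11 + 6·18 = 119; r = 117.2 − 119 = -1.8
a=20: ŷ = 11 + 6·20 = 131; r = 133 − 131 = 2
|r| > 2.05: a=14 (|r|=2.1) → 1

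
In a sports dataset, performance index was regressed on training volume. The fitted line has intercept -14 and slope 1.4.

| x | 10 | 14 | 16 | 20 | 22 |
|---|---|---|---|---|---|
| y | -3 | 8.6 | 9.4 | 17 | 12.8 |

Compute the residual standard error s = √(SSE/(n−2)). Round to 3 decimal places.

s = 3.830

x=10: ŷ = -14 + 1.4·10 = 0; r = -3 − 0 = -3
x=14: ŷ = -14 + 1.4·14 = 5.6; r = 8.6 − 5.6 = 3
x=16: ŷ = -14 + 1.4·16 = 8.4; r = 9.4 − 8.4 = 1
x=20: ŷ = -14 + 1.4·20 = 14; r = 17 − 14 = 3
x=22: ŷ = -14 + 1.4·22 = 16.8; r = 12.8 − 16.8 = -4
SSE = 9 + 9 + 1 + 9 + 16 = 44
s = √(44/3) = √14.6667 ≈ 3.830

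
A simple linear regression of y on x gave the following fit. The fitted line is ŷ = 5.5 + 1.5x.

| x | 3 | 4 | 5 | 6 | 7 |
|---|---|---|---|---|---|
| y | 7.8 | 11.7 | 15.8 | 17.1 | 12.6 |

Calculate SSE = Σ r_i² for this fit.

SSE = 31.04

x=3: ŷ = 5.5 + 1.5·3 = 10; r = 7.8 − 10 = -2.2
x=4: ŷ = 5.5 + 1.5·4 = 11.5; r = 11.7 − 11.5 = 0.2
x=5: ŷ = 5.5 + 1.5·5 = 13; r = 15.8 − 13 = 2.8
x=6: ŷ = 5.5 + 1.5·6 = 14.5; r = 17.1 − 14.5 = 2.6
x=7: ŷ = 5.5 + 1.5·7 = 16; r = 12.6 − 16 = -3.4
SSE = 4.84 + 0.04 + 7.84 + 6.76 + 11.56 = 31.04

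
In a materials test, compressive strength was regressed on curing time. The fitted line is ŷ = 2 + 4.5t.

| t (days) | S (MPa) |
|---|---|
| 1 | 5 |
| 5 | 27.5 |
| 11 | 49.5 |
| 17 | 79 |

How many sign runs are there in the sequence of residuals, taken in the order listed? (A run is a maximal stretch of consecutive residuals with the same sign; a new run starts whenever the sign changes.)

4 runs

t=1: ŷ = 2 + 4.5·1 = 6.5; r = 5 − 6.5 = -1.5
t=5: ŷ = 2 + 4.5·5 = 24.5; r = 27.5 − 24.5 = 3
t=11: ŷ = 2 + 4.5·11 = 51.5; r = 49.5 − 51.5 = -2
t=17: ŷ = 2 + 4.5·17 = 78.5; r = 79 − 78.5 = 0.5
Signs: − + − +
Runs: −×1, +×1, −×1, +×1 → 4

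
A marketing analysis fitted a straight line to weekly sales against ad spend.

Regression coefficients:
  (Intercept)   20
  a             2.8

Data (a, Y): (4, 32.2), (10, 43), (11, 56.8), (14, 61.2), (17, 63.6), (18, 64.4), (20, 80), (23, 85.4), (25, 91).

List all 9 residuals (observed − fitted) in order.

a=4: ŷ = 20 + 2.8·4 = 31.2; r = 32.2 − 31.2 = 1
a=10: ŷ = 20 + 2.8·10 = 48; r = 43 − 48 = -5
a=11: ŷ = 20 + 2.8·11 = 50.8; r = 56.8 − 50.8 = 6
a=14: ŷ = 20 + 2.8·14 = 59.2; r = 61.2 − 59.2 = 2
a=17: ŷ = 20 + 2.8·17 = 67.6; r = 63.6 − 67.6 = -4
a=18: ŷ = 20 + 2.8·18 = 70.4; r = 64.4 − 70.4 = -6
a=20: ŷ = 20 + 2.8·20 = 76; r = 80 − 76 = 4
a=23: ŷ = 20 + 2.8·23 = 84.4; r = 85.4 − 84.4 = 1
a=25: ŷ = 20 + 2.8·25 = 90; r = 91 − 90 = 1

1, -5, 6, 2, -4, -6, 4, 1, 1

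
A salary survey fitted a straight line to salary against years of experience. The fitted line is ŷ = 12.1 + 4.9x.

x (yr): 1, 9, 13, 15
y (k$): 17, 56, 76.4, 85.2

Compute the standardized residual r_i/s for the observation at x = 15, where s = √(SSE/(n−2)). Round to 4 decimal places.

-0.7559

x=1: ŷ = 12.1 + 4.9·1 = 17; r = 17 − 17 = 0
x=9: ŷ = 12.1 + 4.9·9 = 56.2; r = 56 − 56.2 = -0.2
x=13: ŷ = 12.1 + 4.9·13 = 75.8; r = 76.4 − 75.8 = 0.6
x=15: ŷ = 12.1 + 4.9·15 = 85.6; r = 85.2 − 85.6 = -0.4
SSE = 0 + 0.04 + 0.36 + 0.16 = 0.56
s = √(0.56/2) = 0.52915
r/s = -0.4 / 0.52915 = -0.7559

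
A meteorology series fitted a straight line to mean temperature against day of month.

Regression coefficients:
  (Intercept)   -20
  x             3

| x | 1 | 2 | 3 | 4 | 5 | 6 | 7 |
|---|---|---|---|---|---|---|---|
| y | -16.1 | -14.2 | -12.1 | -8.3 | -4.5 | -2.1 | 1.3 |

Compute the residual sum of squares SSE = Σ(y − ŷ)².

SSE = 2.5

x=1: ŷ = -20 + 3·1 = -17; r = -16.1 − (-17) = 0.9
x=2: ŷ = -20 + 3·2 = -14; r = -14.2 − (-14) = -0.2
x=3: ŷ = -20 + 3·3 = -11; r = -12.1 − (-11) = -1.1
x=4: ŷ = -20 + 3·4 = -8; r = -8.3 − (-8) = -0.3
x=5: ŷ = -20 + 3·5 = -5; r = -4.5 − (-5) = 0.5
x=6: ŷ = -20 + 3·6 = -2; r = -2.1 − (-2) = -0.1
x=7: ŷ = -20 + 3·7 = 1; r = 1.3 − 1 = 0.3
SSE = 0.81 + 0.04 + 1.21 + 0.09 + 0.25 + 0.01 + 0.09 = 2.5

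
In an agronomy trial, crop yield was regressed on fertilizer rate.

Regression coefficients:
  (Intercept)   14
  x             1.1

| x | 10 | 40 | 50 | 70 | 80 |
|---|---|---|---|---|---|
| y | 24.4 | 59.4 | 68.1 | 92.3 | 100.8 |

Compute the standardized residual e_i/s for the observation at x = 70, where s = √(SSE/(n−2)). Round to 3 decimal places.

x=10: ŷ = 14 + 1.1·10 = 25; e = 24.4 − 25 = -0.6
x=40: ŷ = 14 + 1.1·40 = 58; e = 59.4 − 58 = 1.4
x=50: ŷ = 14 + 1.1·50 = 69; e = 68.1 − 69 = -0.9
x=70: ŷ = 14 + 1.1·70 = 91; e = 92.3 − 91 = 1.3
x=80: ŷ = 14 + 1.1·80 = 102; e = 100.8 − 102 = -1.2
SSE = 0.36 + 1.96 + 0.81 + 1.69 + 1.44 = 6.26
s = √(6.26/3) = 1.44453
e/s = 1.3 / 1.44453 = 0.900

0.900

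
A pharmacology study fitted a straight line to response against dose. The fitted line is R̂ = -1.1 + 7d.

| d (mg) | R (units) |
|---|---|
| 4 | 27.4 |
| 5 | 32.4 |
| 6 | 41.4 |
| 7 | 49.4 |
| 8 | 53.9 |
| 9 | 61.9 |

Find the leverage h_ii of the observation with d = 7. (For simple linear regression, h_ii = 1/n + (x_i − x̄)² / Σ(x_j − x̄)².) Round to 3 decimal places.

d̄ = (4 + 5 + 6 + 7 + 8 + 9)/6 = 6.5
Σ(d − d̄)² = 6.25 + 2.25 + 0.25 + 0.25 + 2.25 + 6.25 = 17.5
h = 1/6 + (0.5)²/17.5 = 0.166667 + 0.0142857 = 0.181

h = 0.181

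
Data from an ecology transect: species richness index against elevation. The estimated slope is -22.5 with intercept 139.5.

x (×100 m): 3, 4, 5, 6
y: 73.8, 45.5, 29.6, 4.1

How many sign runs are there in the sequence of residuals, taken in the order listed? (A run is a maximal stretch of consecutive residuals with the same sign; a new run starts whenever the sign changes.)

4 runs

x=3: ŷ = 139.5 − 22.5·3 = 72; e = 73.8 − 72 = 1.8
x=4: ŷ = 139.5 − 22.5·4 = 49.5; e = 45.5 − 49.5 = -4
x=5: ŷ = 139.5 − 22.5·5 = 27; e = 29.6 − 27 = 2.6
x=6: ŷ = 139.5 − 22.5·6 = 4.5; e = 4.1 − 4.5 = -0.4
Signs: + − + −
Runs: +×1, −×1, +×1, −×1 → 4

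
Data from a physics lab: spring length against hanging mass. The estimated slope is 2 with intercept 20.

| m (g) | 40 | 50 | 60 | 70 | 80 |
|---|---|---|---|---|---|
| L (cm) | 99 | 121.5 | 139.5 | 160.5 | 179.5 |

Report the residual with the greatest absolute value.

m=40: L̂ = 20 + 2·40 = 100; r = 99 − 100 = -1
m=50: L̂ = 20 + 2·50 = 120; r = 121.5 − 120 = 1.5
m=60: L̂ = 20 + 2·60 = 140; r = 139.5 − 140 = -0.5
m=70: L̂ = 20 + 2·70 = 160; r = 160.5 − 160 = 0.5
m=80: L̂ = 20 + 2·80 = 180; r = 179.5 − 180 = -0.5
Largest |r| is 1.5 at m = 50, residual 1.5.

r = 1.5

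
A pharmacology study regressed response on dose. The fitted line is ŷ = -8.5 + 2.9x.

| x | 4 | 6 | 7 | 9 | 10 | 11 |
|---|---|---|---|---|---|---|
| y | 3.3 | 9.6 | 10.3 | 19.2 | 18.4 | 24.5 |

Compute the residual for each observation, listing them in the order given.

x=4: ŷ = -8.5 + 2.9·4 = 3.1; r = 3.3 − 3.1 = 0.2
x=6: ŷ = -8.5 + 2.9·6 = 8.9; r = 9.6 − 8.9 = 0.7
x=7: ŷ = -8.5 + 2.9·7 = 11.8; r = 10.3 − 11.8 = -1.5
x=9: ŷ = -8.5 + 2.9·9 = 17.6; r = 19.2 − 17.6 = 1.6
x=10: ŷ = -8.5 + 2.9·10 = 20.5; r = 18.4 − 20.5 = -2.1
x=11: ŷ = -8.5 + 2.9·11 = 23.4; r = 24.5 − 23.4 = 1.1

0.2, 0.7, -1.5, 1.6, -2.1, 1.1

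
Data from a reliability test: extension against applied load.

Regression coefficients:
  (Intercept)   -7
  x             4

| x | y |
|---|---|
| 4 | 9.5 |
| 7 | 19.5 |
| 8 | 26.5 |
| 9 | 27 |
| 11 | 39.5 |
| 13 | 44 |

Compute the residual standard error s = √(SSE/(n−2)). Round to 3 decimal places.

x=4: ŷ = -7 + 4·4 = 9; e = 9.5 − 9 = 0.5
x=7: ŷ = -7 + 4·7 = 21; e = 19.5 − 21 = -1.5
x=8: ŷ = -7 + 4·8 = 25; e = 26.5 − 25 = 1.5
x=9: ŷ = -7 + 4·9 = 29; e = 27 − 29 = -2
x=11: ŷ = -7 + 4·11 = 37; e = 39.5 − 37 = 2.5
x=13: ŷ = -7 + 4·13 = 45; e = 44 − 45 = -1
SSE = 0.25 + 2.25 + 2.25 + 4 + 6.25 + 1 = 16
s = √(16/4) = √4 ≈ 2.000

s = 2.000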